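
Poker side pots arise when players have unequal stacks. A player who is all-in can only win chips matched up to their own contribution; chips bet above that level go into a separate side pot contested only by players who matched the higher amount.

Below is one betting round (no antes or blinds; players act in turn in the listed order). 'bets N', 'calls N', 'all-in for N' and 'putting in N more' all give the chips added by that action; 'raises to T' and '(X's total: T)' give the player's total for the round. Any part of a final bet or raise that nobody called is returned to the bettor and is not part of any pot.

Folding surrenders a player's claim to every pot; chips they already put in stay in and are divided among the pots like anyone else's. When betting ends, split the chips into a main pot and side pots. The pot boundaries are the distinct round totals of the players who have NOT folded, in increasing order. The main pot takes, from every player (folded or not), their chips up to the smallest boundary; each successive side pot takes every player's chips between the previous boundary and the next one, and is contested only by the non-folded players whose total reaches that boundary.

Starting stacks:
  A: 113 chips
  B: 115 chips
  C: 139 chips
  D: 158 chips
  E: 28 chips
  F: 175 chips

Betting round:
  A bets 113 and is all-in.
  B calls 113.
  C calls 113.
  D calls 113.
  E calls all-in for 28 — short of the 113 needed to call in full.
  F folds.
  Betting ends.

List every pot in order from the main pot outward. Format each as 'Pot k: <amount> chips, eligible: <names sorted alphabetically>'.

Pot 1: 140 chips, eligible: A, B, C, D, E
Pot 2: 340 chips, eligible: A, B, C, D

Derivation:
Contributions: A=113, B=113, C=113, D=113, E=28
Folded: F
Pot levels (distinct totals of non-folded players): 28, 113
Layer 1-28: 28 each from A, B, C, D, E = 28*5 = 140 chips; eligible A, B, C, D, E
Layer 29-113: 85 each from A, B, C, D = 85*4 = 340 chips; eligible A, B, C, D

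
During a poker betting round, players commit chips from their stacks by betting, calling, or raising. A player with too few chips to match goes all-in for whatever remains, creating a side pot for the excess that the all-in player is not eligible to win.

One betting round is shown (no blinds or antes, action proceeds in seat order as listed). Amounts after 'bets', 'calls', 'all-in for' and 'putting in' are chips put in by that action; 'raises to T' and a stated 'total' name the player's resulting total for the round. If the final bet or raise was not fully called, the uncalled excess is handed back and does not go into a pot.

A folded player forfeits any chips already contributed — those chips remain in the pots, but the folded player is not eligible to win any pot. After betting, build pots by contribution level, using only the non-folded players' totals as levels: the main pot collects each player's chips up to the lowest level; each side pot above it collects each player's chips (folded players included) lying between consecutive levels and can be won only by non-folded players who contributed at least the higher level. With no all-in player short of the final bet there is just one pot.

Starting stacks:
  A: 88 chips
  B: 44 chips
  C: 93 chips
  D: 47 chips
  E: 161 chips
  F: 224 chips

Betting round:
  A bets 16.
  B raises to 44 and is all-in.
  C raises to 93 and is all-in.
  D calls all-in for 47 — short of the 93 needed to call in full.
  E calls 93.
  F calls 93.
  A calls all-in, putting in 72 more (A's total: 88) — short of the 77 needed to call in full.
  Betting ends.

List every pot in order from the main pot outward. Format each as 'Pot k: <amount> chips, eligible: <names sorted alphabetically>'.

Pot 1: 264 chips, eligible: A, B, C, D, E, F
Pot 2: 15 chips, eligible: A, C, D, E, F
Pot 3: 164 chips, eligible: A, C, E, F
Pot 4: 15 chips, eligible: C, E, F

Derivation:
Contributions: A=88, B=44, C=93, D=47, E=93, F=93
Pot levels (distinct totals of non-folded players): 44, 47, 88, 93
Layer 1-44: 44 each from A, B, C, D, E, F = 44*6 = 264 chips; eligible A, B, C, D, E, F
Layer 45-47: 3 each from A, C, D, E, F = 3*5 = 15 chips; eligible A, C, D, E, F
Layer 48-88: 41 each from A, C, E, F = 41*4 = 164 chips; eligible A, C, E, F
Layer 89-93: 5 each from C, E, F = 5*3 = 15 chips; eligible C, E, F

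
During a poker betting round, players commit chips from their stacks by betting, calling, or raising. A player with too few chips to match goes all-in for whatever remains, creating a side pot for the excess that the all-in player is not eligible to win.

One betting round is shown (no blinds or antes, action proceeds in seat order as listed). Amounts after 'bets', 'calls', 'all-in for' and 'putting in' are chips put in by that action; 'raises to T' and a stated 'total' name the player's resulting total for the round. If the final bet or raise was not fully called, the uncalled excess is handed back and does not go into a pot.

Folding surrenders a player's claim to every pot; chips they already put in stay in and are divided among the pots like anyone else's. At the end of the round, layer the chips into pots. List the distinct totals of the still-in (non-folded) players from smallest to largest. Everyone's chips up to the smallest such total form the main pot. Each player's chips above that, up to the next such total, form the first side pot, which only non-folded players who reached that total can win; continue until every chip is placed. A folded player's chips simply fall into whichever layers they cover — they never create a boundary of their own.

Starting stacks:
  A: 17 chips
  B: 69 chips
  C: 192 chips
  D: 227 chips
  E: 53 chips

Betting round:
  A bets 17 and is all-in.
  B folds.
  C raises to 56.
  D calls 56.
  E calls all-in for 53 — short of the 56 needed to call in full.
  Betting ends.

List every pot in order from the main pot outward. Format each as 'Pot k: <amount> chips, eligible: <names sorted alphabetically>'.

Contributions: A=17, C=56, D=56, E=53
Folded: B
Pot levels (distinct totals of non-folded players): 17, 53, 56
Layer 1-17: 17 each from A, C, D, E = 17*4 = 68 chips; eligible A, C, D, E
Layer 18-53: 36 each from C, D, E = 36*3 = 108 chips; eligible C, D, E
Layer 54-56: 3 each from C, D = 3*2 = 6 chips; eligible C, D

Pot 1: 68 chips, eligible: A, C, D, E
Pot 2: 108 chips, eligible: C, D, E
Pot 3: 6 chips, eligible: C, D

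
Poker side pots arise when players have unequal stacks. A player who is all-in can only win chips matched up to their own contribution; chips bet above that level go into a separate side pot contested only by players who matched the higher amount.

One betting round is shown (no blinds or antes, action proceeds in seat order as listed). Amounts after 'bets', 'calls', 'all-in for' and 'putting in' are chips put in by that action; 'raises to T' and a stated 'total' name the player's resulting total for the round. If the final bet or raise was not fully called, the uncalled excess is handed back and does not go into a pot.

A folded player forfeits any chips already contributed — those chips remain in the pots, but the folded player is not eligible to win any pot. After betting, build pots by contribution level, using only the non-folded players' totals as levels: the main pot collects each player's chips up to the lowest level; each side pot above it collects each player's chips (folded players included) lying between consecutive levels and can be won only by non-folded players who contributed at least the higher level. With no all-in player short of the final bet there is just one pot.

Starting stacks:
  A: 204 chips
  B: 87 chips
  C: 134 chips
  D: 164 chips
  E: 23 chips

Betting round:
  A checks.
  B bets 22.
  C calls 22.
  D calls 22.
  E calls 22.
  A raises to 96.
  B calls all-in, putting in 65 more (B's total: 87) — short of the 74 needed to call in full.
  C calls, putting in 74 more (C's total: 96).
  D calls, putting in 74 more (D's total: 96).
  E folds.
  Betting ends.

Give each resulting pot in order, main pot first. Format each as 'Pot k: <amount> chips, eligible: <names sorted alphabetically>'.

Pot 1: 370 chips, eligible: A, B, C, D
Pot 2: 27 chips, eligible: A, C, D

Derivation:
Contributions: A=96, B=87, C=96, D=96, E=22
Folded: E
Pot levels (distinct totals of non-folded players): 87, 96
Layer 1-87: A 87 + B 87 + C 87 + D 87 + E 22 = 370 chips; eligible A, B, C, D
Layer 88-96: 9 each from A, C, D = 9*3 = 27 chips; eligible A, C, D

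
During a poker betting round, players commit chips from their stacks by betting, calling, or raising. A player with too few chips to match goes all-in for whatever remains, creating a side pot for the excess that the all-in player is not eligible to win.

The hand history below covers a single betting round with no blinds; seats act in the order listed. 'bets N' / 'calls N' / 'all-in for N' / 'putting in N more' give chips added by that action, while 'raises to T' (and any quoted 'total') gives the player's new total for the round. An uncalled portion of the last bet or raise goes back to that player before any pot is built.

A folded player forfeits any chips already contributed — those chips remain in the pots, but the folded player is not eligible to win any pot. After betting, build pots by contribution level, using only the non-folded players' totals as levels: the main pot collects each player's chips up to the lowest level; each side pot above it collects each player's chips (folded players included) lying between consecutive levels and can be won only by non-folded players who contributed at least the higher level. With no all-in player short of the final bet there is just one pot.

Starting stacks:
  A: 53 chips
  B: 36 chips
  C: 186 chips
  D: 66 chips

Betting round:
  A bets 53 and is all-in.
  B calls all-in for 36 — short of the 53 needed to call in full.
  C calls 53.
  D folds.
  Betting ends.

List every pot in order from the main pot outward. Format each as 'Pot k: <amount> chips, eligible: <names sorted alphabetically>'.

Pot 1: 108 chips, eligible: A, B, C
Pot 2: 34 chips, eligible: A, C

Derivation:
Contributions: A=53, B=36, C=53
Folded: D
Pot levels (distinct totals of non-folded players): 36, 53
Layer 1-36: 36 each from A, B, C = 36*3 = 108 chips; eligible A, B, C
Layer 37-53: 17 each from A, C = 17*2 = 34 chips; eligible A, C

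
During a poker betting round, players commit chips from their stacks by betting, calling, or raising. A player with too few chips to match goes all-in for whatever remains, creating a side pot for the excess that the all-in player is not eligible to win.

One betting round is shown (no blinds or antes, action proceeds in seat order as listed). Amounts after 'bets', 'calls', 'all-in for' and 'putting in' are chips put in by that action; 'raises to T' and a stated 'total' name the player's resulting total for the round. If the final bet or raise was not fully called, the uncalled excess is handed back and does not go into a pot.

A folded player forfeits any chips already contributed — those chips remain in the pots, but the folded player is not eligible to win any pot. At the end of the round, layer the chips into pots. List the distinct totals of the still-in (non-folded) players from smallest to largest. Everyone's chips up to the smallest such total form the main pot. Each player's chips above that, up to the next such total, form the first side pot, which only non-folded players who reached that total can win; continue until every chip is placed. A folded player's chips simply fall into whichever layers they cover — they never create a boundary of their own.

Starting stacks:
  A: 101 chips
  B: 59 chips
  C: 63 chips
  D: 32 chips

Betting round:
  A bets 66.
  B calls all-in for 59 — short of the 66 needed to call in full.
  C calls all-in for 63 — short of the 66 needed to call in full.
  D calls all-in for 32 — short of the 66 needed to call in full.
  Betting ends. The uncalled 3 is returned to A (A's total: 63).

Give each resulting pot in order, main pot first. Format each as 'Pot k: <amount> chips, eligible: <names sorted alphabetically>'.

Pot 1: 128 chips, eligible: A, B, C, D
Pot 2: 81 chips, eligible: A, B, C
Pot 3: 8 chips, eligible: A, C

Derivation:
Contributions (after 3 returned to A): A=63, B=59, C=63, D=32
Pot levels (distinct totals of non-folded players): 32, 59, 63
Layer 1-32: 32 each from A, B, C, D = 32*4 = 128 chips; eligible A, B, C, D
Layer 33-59: 27 each from A, B, C = 27*3 = 81 chips; eligible A, B, C
Layer 60-63: 4 each from A, C = 4*2 = 8 chips; eligible A, C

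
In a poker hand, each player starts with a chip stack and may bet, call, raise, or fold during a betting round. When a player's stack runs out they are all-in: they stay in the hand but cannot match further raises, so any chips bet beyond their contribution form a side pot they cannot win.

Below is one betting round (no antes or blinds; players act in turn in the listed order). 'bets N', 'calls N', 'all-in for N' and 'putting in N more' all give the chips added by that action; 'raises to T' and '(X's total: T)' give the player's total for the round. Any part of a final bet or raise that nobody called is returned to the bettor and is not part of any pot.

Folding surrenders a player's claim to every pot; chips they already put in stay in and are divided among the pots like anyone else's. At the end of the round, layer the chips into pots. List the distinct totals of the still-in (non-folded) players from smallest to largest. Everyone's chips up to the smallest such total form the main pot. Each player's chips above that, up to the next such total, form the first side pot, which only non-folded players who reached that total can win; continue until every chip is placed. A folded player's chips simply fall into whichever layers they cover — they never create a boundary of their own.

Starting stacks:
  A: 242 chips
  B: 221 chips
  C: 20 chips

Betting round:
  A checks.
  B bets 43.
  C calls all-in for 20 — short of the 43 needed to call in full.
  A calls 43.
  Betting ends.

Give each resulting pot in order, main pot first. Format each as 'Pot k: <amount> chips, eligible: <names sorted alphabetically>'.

Contributions: A=43, B=43, C=20
Pot levels (distinct totals of non-folded players): 20, 43
Layer 1-20: 20 each from A, B, C = 20*3 = 60 chips; eligible A, B, C
Layer 21-43: 23 each from A, B = 23*2 = 46 chips; eligible A, B

Pot 1: 60 chips, eligible: A, B, C
Pot 2: 46 chips, eligible: A, B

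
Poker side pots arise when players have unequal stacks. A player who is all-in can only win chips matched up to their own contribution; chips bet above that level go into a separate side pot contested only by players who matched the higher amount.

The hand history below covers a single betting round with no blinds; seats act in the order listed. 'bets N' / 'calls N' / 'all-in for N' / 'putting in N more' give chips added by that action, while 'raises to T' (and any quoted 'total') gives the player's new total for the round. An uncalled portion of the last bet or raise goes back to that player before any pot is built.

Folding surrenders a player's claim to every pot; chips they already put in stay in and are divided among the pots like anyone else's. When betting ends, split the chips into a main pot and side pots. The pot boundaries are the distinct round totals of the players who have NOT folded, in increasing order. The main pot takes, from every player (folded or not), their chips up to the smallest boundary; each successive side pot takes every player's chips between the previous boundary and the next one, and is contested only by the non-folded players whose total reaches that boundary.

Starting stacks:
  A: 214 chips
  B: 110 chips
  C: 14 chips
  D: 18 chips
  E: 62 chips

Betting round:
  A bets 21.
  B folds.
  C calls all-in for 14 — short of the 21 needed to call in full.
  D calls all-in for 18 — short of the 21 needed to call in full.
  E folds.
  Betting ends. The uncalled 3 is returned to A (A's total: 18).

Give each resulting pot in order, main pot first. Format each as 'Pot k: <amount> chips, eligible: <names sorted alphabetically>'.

Contributions (after 3 returned to A): A=18, C=14, D=18
Folded: B, E
Pot levels (distinct totals of non-folded players): 14, 18
Layer 1-14: 14 each from A, C, D = 14*3 = 42 chips; eligible A, C, D
Layer 15-18: 4 each from A, D = 4*2 = 8 chips; eligible A, D

Pot 1: 42 chips, eligible: A, C, D
Pot 2: 8 chips, eligible: A, D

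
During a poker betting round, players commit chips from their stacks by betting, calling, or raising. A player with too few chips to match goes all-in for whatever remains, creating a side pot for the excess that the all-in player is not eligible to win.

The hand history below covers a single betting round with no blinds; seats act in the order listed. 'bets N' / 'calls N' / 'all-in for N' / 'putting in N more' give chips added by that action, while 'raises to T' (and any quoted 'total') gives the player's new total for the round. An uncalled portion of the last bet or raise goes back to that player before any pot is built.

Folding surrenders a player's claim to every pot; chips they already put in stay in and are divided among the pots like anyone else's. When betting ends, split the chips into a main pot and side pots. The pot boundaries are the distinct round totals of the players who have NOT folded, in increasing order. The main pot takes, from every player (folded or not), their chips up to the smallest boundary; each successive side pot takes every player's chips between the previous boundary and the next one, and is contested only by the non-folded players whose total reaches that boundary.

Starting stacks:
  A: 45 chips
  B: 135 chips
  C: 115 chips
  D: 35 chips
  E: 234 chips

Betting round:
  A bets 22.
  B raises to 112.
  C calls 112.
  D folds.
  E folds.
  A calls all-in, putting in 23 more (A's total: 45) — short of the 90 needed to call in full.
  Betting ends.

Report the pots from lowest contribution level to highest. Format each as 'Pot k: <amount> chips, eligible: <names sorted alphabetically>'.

Contributions: A=45, B=112, C=112
Folded: D, E
Pot levels (distinct totals of non-folded players): 45, 112
Layer 1-45: 45 each from A, B, C = 45*3 = 135 chips; eligible A, B, C
Layer 46-112: 67 each from B, C = 67*2 = 134 chips; eligible B, C

Pot 1: 135 chips, eligible: A, B, C
Pot 2: 134 chips, eligible: B, C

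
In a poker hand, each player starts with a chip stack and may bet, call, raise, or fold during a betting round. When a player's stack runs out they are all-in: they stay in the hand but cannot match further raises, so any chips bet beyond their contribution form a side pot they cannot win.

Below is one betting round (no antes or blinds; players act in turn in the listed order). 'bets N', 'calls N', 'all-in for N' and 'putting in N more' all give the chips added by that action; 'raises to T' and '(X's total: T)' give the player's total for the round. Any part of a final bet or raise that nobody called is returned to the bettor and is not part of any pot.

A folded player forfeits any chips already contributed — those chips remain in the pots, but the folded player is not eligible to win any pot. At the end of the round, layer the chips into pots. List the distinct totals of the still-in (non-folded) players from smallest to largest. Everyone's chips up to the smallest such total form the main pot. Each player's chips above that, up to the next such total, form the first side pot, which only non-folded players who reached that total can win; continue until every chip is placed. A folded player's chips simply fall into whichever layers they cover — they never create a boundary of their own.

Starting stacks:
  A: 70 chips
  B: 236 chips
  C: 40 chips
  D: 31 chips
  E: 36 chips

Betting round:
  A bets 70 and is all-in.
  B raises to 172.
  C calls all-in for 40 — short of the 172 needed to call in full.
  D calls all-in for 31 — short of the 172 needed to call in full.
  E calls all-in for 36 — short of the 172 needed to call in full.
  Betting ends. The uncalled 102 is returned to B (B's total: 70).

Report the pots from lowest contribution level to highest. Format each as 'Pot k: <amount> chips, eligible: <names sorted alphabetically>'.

Contributions (after 102 returned to B): A=70, B=70, C=40, D=31, E=36
Pot levels (distinct totals of non-folded players): 31, 36, 40, 70
Layer 1-31: 31 each from A, B, C, D, E = 31*5 = 155 chips; eligible A, B, C, D, E
Layer 32-36: 5 each from A, B, C, E = 5*4 = 20 chips; eligible A, B, C, E
Layer 37-40: 4 each from A, B, C = 4*3 = 12 chips; eligible A, B, C
Layer 41-70: 30 each from A, B = 30*2 = 60 chips; eligible A, B

Pot 1: 155 chips, eligible: A, B, C, D, E
Pot 2: 20 chips, eligible: A, B, C, E
Pot 3: 12 chips, eligible: A, B, C
Pot 4: 60 chips, eligible: A, B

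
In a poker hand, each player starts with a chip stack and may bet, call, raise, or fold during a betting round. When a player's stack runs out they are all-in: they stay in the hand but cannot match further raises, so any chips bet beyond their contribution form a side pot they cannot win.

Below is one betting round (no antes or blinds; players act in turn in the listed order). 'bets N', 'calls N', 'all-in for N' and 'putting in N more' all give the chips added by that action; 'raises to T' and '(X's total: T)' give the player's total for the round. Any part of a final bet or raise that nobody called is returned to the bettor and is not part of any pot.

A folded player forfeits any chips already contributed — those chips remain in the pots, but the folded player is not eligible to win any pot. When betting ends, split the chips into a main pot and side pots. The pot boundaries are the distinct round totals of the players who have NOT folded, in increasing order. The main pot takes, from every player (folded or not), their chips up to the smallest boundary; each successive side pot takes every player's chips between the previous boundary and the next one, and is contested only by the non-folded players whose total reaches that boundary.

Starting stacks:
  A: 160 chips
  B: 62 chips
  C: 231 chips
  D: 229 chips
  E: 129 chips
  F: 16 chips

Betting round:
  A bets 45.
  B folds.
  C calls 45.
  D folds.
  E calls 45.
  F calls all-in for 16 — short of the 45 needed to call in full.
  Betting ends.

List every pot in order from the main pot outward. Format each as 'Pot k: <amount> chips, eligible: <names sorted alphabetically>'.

Contributions: A=45, C=45, E=45, F=16
Folded: B, D
Pot levels (distinct totals of non-folded players): 16, 45
Layer 1-16: 16 each from A, C, E, F = 16*4 = 64 chips; eligible A, C, E, F
Layer 17-45: 29 each from A, C, E = 29*3 = 87 chips; eligible A, C, E

Pot 1: 64 chips, eligible: A, C, E, F
Pot 2: 87 chips, eligible: A, C, E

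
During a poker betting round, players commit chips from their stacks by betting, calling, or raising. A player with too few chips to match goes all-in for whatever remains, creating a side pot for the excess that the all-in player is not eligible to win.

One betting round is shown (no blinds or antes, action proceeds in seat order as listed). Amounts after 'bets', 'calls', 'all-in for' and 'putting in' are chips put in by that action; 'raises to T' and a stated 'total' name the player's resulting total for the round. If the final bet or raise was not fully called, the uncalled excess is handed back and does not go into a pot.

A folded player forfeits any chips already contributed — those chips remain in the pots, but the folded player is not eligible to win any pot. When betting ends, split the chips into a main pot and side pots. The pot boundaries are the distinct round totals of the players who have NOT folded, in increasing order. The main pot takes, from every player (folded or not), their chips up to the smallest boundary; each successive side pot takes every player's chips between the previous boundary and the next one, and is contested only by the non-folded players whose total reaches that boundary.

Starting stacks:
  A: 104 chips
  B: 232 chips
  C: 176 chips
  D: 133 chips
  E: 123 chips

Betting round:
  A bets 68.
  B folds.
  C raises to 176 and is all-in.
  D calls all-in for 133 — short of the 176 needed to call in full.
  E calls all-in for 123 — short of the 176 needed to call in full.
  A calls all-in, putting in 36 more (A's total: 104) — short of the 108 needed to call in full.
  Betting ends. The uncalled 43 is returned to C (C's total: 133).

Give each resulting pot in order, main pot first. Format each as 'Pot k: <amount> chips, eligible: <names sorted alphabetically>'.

Contributions (after 43 returned to C): A=104, C=133, D=133, E=123
Folded: B
Pot levels (distinct totals of non-folded players): 104, 123, 133
Layer 1-104: 104 each from A, C, D, E = 104*4 = 416 chips; eligible A, C, D, E
Layer 105-123: 19 each from C, D, E = 19*3 = 57 chips; eligible C, D, E
Layer 124-133: 10 each from C, D = 10*2 = 20 chips; eligible C, D

Pot 1: 416 chips, eligible: A, C, D, E
Pot 2: 57 chips, eligible: C, D, E
Pot 3: 20 chips, eligible: C, D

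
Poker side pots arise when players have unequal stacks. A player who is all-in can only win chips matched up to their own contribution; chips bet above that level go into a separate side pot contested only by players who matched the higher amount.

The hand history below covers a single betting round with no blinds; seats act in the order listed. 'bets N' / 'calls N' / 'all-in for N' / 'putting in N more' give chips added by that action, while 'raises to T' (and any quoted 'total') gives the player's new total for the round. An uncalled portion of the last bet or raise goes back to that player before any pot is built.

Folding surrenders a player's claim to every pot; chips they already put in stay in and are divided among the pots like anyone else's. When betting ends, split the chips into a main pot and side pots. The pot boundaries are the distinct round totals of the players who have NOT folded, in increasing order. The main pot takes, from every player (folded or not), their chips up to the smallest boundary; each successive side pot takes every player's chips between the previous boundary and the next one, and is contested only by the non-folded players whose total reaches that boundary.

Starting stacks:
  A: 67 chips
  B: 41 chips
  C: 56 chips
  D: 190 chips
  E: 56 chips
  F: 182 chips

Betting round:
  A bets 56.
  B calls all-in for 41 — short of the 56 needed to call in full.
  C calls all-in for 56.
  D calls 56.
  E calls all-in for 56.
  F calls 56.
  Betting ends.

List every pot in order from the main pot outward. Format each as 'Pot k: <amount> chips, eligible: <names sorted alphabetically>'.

Contributions: A=56, B=41, C=56, D=56, E=56, F=56
Pot levels (distinct totals of non-folded players): 41, 56
Layer 1-41: 41 each from A, B, C, D, E, F = 41*6 = 246 chips; eligible A, B, C, D, E, F
Layer 42-56: 15 each from A, C, D, E, F = 15*5 = 75 chips; eligible A, C, D, E, F

Pot 1: 246 chips, eligible: A, B, C, D, E, F
Pot 2: 75 chips, eligible: A, C, D, E, F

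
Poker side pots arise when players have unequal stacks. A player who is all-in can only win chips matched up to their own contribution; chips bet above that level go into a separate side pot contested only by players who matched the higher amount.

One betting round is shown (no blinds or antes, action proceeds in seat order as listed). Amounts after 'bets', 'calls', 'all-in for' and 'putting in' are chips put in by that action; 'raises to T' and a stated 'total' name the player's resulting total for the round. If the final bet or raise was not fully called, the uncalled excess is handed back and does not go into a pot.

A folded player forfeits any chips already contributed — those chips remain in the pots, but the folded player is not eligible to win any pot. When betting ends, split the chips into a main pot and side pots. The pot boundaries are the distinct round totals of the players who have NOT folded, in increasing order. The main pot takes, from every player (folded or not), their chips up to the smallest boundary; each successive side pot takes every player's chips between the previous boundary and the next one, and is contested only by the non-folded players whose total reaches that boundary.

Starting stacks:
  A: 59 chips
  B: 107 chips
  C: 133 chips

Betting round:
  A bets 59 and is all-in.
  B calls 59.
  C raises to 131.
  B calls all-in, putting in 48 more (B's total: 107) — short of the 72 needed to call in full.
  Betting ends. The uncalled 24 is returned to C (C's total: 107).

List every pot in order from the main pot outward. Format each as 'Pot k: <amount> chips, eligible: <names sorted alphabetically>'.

Contributions (after 24 returned to C): A=59, B=107, C=107
Pot levels (distinct totals of non-folded players): 59, 107
Layer 1-59: 59 each from A, B, C = 59*3 = 177 chips; eligible A, B, C
Layer 60-107: 48 each from B, C = 48*2 = 96 chips; eligible B, C

Pot 1: 177 chips, eligible: A, B, C
Pot 2: 96 chips, eligible: B, C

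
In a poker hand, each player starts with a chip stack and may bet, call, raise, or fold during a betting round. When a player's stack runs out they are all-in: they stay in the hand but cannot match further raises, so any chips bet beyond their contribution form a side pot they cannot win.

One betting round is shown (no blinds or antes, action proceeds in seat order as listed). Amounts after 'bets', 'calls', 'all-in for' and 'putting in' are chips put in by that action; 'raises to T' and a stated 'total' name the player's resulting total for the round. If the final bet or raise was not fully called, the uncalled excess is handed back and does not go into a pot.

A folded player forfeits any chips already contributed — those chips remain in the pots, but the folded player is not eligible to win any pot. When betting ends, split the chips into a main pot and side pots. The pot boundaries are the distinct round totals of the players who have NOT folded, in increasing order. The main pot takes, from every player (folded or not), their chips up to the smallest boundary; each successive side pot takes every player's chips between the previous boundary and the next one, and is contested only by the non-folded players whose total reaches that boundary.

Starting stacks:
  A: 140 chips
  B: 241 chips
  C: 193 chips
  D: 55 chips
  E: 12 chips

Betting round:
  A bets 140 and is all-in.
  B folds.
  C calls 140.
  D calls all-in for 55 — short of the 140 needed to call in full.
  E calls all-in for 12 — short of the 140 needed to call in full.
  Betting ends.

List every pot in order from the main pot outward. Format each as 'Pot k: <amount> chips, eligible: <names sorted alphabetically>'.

Contributions: A=140, C=140, D=55, E=12
Folded: B
Pot levels (distinct totals of non-folded players): 12, 55, 140
Layer 1-12: 12 each from A, C, D, E = 12*4 = 48 chips; eligible A, C, D, E
Layer 13-55: 43 each from A, C, D = 43*3 = 129 chips; eligible A, C, D
Layer 56-140: 85 each from A, C = 85*2 = 170 chips; eligible A, C

Pot 1: 48 chips, eligible: A, C, D, E
Pot 2: 129 chips, eligible: A, C, D
Pot 3: 170 chips, eligible: A, C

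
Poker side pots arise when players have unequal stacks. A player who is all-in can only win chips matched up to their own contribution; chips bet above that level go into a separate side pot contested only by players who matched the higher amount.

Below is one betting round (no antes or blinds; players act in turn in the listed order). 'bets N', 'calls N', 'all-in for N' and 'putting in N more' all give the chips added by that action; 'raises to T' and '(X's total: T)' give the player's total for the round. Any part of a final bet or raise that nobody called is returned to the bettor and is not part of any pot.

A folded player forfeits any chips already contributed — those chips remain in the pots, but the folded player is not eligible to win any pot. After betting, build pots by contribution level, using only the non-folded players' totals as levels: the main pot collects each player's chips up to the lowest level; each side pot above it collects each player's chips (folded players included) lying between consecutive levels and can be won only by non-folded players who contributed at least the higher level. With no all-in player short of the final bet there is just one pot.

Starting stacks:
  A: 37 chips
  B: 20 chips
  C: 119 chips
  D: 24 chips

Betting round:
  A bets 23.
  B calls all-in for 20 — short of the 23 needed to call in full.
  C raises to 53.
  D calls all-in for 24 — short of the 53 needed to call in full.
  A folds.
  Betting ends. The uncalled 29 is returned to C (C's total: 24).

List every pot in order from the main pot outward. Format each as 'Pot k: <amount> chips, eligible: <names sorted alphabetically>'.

Contributions (after 29 returned to C): A=23, B=20, C=24, D=24
Folded: A
Pot levels (distinct totals of non-folded players): 20, 24
Layer 1-20: 20 each from A, B, C, D = 20*4 = 80 chips; eligible B, C, D
Layer 21-24: A 3 + C 4 + D 4 = 11 chips; eligible C, D

Pot 1: 80 chips, eligible: B, C, D
Pot 2: 11 chips, eligible: C, D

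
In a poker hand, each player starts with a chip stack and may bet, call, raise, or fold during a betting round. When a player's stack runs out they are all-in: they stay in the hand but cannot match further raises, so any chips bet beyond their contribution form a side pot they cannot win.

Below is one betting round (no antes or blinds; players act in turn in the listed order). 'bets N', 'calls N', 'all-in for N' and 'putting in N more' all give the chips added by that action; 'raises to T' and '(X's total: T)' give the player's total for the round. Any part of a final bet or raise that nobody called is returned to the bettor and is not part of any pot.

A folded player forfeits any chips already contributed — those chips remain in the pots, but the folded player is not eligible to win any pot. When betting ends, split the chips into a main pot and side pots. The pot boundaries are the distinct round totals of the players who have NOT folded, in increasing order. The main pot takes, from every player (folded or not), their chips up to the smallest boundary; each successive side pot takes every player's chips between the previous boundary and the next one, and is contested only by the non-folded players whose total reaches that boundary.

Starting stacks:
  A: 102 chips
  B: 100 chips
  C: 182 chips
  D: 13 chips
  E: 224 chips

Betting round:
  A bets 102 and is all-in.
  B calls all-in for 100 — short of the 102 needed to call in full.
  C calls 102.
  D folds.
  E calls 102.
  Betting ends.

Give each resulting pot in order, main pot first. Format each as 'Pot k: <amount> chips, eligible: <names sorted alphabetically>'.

Contributions: A=102, B=100, C=102, E=102
Folded: D
Pot levels (distinct totals of non-folded players): 100, 102
Layer 1-100: 100 each from A, B, C, E = 100*4 = 400 chips; eligible A, B, C, E
Layer 101-102: 2 each from A, C, E = 2*3 = 6 chips; eligible A, C, E

Pot 1: 400 chips, eligible: A, B, C, E
Pot 2: 6 chips, eligible: A, C, E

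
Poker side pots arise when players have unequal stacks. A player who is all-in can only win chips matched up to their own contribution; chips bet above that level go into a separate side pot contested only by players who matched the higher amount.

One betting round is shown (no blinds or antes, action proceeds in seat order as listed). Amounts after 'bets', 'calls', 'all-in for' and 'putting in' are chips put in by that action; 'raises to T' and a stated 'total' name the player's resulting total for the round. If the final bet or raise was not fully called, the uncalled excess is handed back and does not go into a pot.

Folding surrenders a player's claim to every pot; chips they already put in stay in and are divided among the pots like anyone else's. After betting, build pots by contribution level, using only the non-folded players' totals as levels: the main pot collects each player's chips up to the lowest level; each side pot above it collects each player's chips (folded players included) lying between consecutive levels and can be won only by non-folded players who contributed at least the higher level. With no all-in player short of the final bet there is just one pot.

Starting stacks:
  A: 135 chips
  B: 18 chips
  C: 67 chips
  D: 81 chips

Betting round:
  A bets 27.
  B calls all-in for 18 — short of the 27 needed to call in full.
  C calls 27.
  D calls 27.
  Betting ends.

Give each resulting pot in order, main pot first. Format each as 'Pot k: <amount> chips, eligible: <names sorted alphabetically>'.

Contributions: A=27, B=18, C=27, D=27
Pot levels (distinct totals of non-folded players): 18, 27
Layer 1-18: 18 each from A, B, C, D = 18*4 = 72 chips; eligible A, B, C, D
Layer 19-27: 9 each from A, C, D = 9*3 = 27 chips; eligible A, C, D

Pot 1: 72 chips, eligible: A, B, C, D
Pot 2: 27 chips, eligible: A, C, D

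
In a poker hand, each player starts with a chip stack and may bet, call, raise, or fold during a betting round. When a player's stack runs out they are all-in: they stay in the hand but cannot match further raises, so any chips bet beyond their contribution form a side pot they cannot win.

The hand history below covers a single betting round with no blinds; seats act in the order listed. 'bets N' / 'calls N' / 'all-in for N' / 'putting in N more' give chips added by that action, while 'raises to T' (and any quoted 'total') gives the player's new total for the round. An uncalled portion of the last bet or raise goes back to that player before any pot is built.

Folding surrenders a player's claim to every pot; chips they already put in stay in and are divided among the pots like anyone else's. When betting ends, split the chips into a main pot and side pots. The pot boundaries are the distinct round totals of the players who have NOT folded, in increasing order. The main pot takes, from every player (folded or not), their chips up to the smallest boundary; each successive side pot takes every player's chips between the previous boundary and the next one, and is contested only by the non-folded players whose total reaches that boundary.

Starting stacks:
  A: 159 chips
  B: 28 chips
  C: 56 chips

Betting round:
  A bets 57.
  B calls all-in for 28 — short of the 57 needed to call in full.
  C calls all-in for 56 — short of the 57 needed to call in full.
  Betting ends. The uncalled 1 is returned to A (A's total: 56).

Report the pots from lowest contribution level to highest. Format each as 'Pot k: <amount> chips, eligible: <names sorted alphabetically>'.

Contributions (after 1 returned to A): A=56, B=28, C=56
Pot levels (distinct totals of non-folded players): 28, 56
Layer 1-28: 28 each from A, B, C = 28*3 = 84 chips; eligible A, B, C
Layer 29-56: 28 each from A, C = 28*2 = 56 chips; eligible A, C

Pot 1: 84 chips, eligible: A, B, C
Pot 2: 56 chips, eligible: A, C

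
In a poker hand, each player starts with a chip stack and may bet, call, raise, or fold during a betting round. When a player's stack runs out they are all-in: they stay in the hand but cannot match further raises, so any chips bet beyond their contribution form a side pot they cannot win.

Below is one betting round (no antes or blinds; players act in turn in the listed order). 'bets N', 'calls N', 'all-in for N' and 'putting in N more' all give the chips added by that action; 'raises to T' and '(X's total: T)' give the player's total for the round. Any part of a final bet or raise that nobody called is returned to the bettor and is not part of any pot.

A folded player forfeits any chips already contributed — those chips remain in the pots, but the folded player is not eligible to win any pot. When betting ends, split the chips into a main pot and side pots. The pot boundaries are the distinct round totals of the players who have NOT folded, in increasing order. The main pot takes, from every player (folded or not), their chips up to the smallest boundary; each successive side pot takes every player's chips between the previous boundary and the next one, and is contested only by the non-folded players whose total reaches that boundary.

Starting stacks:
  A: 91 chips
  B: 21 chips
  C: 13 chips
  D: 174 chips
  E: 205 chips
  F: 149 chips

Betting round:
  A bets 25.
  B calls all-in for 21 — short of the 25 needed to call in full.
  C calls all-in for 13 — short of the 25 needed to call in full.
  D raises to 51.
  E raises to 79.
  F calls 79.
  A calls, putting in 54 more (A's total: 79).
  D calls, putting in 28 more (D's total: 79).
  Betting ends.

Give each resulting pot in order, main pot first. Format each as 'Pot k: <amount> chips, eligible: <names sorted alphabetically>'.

Pot 1: 78 chips, eligible: A, B, C, D, E, F
Pot 2: 40 chips, eligible: A, B, D, E, F
Pot 3: 232 chips, eligible: A, D, E, F

Derivation:
Contributions: A=79, B=21, C=13, D=79, E=79, F=79
Pot levels (distinct totals of non-folded players): 13, 21, 79
Layer 1-13: 13 each from A, B, C, D, E, F = 13*6 = 78 chips; eligible A, B, C, D, E, F
Layer 14-21: 8 each from A, B, D, E, F = 8*5 = 40 chips; eligible A, B, D, E, F
Layer 22-79: 58 each from A, D, E, F = 58*4 = 232 chips; eligible A, D, E, F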